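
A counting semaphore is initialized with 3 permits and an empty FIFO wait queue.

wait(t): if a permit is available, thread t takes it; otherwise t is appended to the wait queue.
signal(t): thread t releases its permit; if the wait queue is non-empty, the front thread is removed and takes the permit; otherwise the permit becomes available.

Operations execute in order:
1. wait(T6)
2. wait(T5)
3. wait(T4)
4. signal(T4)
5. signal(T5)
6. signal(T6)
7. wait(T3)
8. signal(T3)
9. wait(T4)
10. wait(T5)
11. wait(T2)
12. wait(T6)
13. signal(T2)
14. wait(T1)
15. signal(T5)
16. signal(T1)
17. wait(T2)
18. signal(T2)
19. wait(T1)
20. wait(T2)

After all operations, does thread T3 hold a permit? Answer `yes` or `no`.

Answer: no

Derivation:
Step 1: wait(T6) -> count=2 queue=[] holders={T6}
Step 2: wait(T5) -> count=1 queue=[] holders={T5,T6}
Step 3: wait(T4) -> count=0 queue=[] holders={T4,T5,T6}
Step 4: signal(T4) -> count=1 queue=[] holders={T5,T6}
Step 5: signal(T5) -> count=2 queue=[] holders={T6}
Step 6: signal(T6) -> count=3 queue=[] holders={none}
Step 7: wait(T3) -> count=2 queue=[] holders={T3}
Step 8: signal(T3) -> count=3 queue=[] holders={none}
Step 9: wait(T4) -> count=2 queue=[] holders={T4}
Step 10: wait(T5) -> count=1 queue=[] holders={T4,T5}
Step 11: wait(T2) -> count=0 queue=[] holders={T2,T4,T5}
Step 12: wait(T6) -> count=0 queue=[T6] holders={T2,T4,T5}
Step 13: signal(T2) -> count=0 queue=[] holders={T4,T5,T6}
Step 14: wait(T1) -> count=0 queue=[T1] holders={T4,T5,T6}
Step 15: signal(T5) -> count=0 queue=[] holders={T1,T4,T6}
Step 16: signal(T1) -> count=1 queue=[] holders={T4,T6}
Step 17: wait(T2) -> count=0 queue=[] holders={T2,T4,T6}
Step 18: signal(T2) -> count=1 queue=[] holders={T4,T6}
Step 19: wait(T1) -> count=0 queue=[] holders={T1,T4,T6}
Step 20: wait(T2) -> count=0 queue=[T2] holders={T1,T4,T6}
Final holders: {T1,T4,T6} -> T3 not in holders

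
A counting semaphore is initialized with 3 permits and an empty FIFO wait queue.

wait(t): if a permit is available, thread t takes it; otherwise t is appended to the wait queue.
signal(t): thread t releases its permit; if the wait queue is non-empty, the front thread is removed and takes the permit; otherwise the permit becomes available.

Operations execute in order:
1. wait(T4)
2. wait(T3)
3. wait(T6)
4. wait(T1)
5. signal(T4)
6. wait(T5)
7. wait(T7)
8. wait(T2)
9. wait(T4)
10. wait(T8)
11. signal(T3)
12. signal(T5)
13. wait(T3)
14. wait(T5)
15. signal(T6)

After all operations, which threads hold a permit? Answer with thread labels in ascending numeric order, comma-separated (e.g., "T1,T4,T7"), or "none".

Answer: T1,T2,T7

Derivation:
Step 1: wait(T4) -> count=2 queue=[] holders={T4}
Step 2: wait(T3) -> count=1 queue=[] holders={T3,T4}
Step 3: wait(T6) -> count=0 queue=[] holders={T3,T4,T6}
Step 4: wait(T1) -> count=0 queue=[T1] holders={T3,T4,T6}
Step 5: signal(T4) -> count=0 queue=[] holders={T1,T3,T6}
Step 6: wait(T5) -> count=0 queue=[T5] holders={T1,T3,T6}
Step 7: wait(T7) -> count=0 queue=[T5,T7] holders={T1,T3,T6}
Step 8: wait(T2) -> count=0 queue=[T5,T7,T2] holders={T1,T3,T6}
Step 9: wait(T4) -> count=0 queue=[T5,T7,T2,T4] holders={T1,T3,T6}
Step 10: wait(T8) -> count=0 queue=[T5,T7,T2,T4,T8] holders={T1,T3,T6}
Step 11: signal(T3) -> count=0 queue=[T7,T2,T4,T8] holders={T1,T5,T6}
Step 12: signal(T5) -> count=0 queue=[T2,T4,T8] holders={T1,T6,T7}
Step 13: wait(T3) -> count=0 queue=[T2,T4,T8,T3] holders={T1,T6,T7}
Step 14: wait(T5) -> count=0 queue=[T2,T4,T8,T3,T5] holders={T1,T6,T7}
Step 15: signal(T6) -> count=0 queue=[T4,T8,T3,T5] holders={T1,T2,T7}
Final holders: T1,T2,T7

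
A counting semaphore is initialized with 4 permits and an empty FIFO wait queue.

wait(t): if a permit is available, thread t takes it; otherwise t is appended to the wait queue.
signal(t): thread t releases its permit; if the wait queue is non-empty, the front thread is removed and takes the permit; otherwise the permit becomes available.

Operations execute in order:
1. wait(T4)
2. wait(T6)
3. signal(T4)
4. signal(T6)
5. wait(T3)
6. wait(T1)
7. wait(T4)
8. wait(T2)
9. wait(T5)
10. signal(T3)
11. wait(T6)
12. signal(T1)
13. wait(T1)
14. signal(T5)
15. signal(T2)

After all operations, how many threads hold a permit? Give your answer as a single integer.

Step 1: wait(T4) -> count=3 queue=[] holders={T4}
Step 2: wait(T6) -> count=2 queue=[] holders={T4,T6}
Step 3: signal(T4) -> count=3 queue=[] holders={T6}
Step 4: signal(T6) -> count=4 queue=[] holders={none}
Step 5: wait(T3) -> count=3 queue=[] holders={T3}
Step 6: wait(T1) -> count=2 queue=[] holders={T1,T3}
Step 7: wait(T4) -> count=1 queue=[] holders={T1,T3,T4}
Step 8: wait(T2) -> count=0 queue=[] holders={T1,T2,T3,T4}
Step 9: wait(T5) -> count=0 queue=[T5] holders={T1,T2,T3,T4}
Step 10: signal(T3) -> count=0 queue=[] holders={T1,T2,T4,T5}
Step 11: wait(T6) -> count=0 queue=[T6] holders={T1,T2,T4,T5}
Step 12: signal(T1) -> count=0 queue=[] holders={T2,T4,T5,T6}
Step 13: wait(T1) -> count=0 queue=[T1] holders={T2,T4,T5,T6}
Step 14: signal(T5) -> count=0 queue=[] holders={T1,T2,T4,T6}
Step 15: signal(T2) -> count=1 queue=[] holders={T1,T4,T6}
Final holders: {T1,T4,T6} -> 3 thread(s)

Answer: 3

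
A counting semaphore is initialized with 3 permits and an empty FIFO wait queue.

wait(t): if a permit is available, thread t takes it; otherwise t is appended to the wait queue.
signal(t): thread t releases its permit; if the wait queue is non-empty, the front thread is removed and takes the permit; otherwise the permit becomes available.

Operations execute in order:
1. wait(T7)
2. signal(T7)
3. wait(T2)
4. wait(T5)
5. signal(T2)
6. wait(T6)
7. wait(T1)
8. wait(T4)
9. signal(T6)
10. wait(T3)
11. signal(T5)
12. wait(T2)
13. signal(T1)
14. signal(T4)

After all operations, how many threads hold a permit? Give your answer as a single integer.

Step 1: wait(T7) -> count=2 queue=[] holders={T7}
Step 2: signal(T7) -> count=3 queue=[] holders={none}
Step 3: wait(T2) -> count=2 queue=[] holders={T2}
Step 4: wait(T5) -> count=1 queue=[] holders={T2,T5}
Step 5: signal(T2) -> count=2 queue=[] holders={T5}
Step 6: wait(T6) -> count=1 queue=[] holders={T5,T6}
Step 7: wait(T1) -> count=0 queue=[] holders={T1,T5,T6}
Step 8: wait(T4) -> count=0 queue=[T4] holders={T1,T5,T6}
Step 9: signal(T6) -> count=0 queue=[] holders={T1,T4,T5}
Step 10: wait(T3) -> count=0 queue=[T3] holders={T1,T4,T5}
Step 11: signal(T5) -> count=0 queue=[] holders={T1,T3,T4}
Step 12: wait(T2) -> count=0 queue=[T2] holders={T1,T3,T4}
Step 13: signal(T1) -> count=0 queue=[] holders={T2,T3,T4}
Step 14: signal(T4) -> count=1 queue=[] holders={T2,T3}
Final holders: {T2,T3} -> 2 thread(s)

Answer: 2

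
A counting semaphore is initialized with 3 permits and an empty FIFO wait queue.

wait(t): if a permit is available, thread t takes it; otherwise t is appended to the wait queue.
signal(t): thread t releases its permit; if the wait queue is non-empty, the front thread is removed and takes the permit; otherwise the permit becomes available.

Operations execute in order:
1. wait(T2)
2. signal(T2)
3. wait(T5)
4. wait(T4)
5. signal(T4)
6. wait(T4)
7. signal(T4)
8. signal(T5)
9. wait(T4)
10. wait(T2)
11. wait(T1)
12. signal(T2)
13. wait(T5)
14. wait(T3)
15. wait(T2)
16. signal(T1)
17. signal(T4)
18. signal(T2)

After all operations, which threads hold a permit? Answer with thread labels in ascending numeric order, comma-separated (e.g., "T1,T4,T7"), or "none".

Step 1: wait(T2) -> count=2 queue=[] holders={T2}
Step 2: signal(T2) -> count=3 queue=[] holders={none}
Step 3: wait(T5) -> count=2 queue=[] holders={T5}
Step 4: wait(T4) -> count=1 queue=[] holders={T4,T5}
Step 5: signal(T4) -> count=2 queue=[] holders={T5}
Step 6: wait(T4) -> count=1 queue=[] holders={T4,T5}
Step 7: signal(T4) -> count=2 queue=[] holders={T5}
Step 8: signal(T5) -> count=3 queue=[] holders={none}
Step 9: wait(T4) -> count=2 queue=[] holders={T4}
Step 10: wait(T2) -> count=1 queue=[] holders={T2,T4}
Step 11: wait(T1) -> count=0 queue=[] holders={T1,T2,T4}
Step 12: signal(T2) -> count=1 queue=[] holders={T1,T4}
Step 13: wait(T5) -> count=0 queue=[] holders={T1,T4,T5}
Step 14: wait(T3) -> count=0 queue=[T3] holders={T1,T4,T5}
Step 15: wait(T2) -> count=0 queue=[T3,T2] holders={T1,T4,T5}
Step 16: signal(T1) -> count=0 queue=[T2] holders={T3,T4,T5}
Step 17: signal(T4) -> count=0 queue=[] holders={T2,T3,T5}
Step 18: signal(T2) -> count=1 queue=[] holders={T3,T5}
Final holders: T3,T5

Answer: T3,T5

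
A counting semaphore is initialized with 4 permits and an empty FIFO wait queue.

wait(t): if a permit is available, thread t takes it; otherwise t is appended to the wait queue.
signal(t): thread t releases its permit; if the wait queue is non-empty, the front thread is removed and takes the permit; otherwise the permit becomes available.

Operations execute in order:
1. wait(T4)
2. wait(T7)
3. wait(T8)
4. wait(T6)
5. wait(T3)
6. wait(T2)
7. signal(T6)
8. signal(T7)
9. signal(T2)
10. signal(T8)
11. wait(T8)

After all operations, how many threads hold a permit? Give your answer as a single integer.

Step 1: wait(T4) -> count=3 queue=[] holders={T4}
Step 2: wait(T7) -> count=2 queue=[] holders={T4,T7}
Step 3: wait(T8) -> count=1 queue=[] holders={T4,T7,T8}
Step 4: wait(T6) -> count=0 queue=[] holders={T4,T6,T7,T8}
Step 5: wait(T3) -> count=0 queue=[T3] holders={T4,T6,T7,T8}
Step 6: wait(T2) -> count=0 queue=[T3,T2] holders={T4,T6,T7,T8}
Step 7: signal(T6) -> count=0 queue=[T2] holders={T3,T4,T7,T8}
Step 8: signal(T7) -> count=0 queue=[] holders={T2,T3,T4,T8}
Step 9: signal(T2) -> count=1 queue=[] holders={T3,T4,T8}
Step 10: signal(T8) -> count=2 queue=[] holders={T3,T4}
Step 11: wait(T8) -> count=1 queue=[] holders={T3,T4,T8}
Final holders: {T3,T4,T8} -> 3 thread(s)

Answer: 3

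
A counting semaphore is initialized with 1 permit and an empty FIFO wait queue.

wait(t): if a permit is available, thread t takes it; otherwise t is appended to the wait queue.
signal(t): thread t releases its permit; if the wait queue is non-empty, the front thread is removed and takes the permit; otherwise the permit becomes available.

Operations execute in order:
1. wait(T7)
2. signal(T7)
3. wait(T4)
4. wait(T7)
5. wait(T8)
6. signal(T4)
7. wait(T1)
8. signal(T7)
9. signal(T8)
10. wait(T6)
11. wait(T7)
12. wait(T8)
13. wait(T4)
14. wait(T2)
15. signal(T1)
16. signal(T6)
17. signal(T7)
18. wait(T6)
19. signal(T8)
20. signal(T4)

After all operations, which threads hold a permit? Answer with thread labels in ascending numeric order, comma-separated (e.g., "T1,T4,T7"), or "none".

Answer: T2

Derivation:
Step 1: wait(T7) -> count=0 queue=[] holders={T7}
Step 2: signal(T7) -> count=1 queue=[] holders={none}
Step 3: wait(T4) -> count=0 queue=[] holders={T4}
Step 4: wait(T7) -> count=0 queue=[T7] holders={T4}
Step 5: wait(T8) -> count=0 queue=[T7,T8] holders={T4}
Step 6: signal(T4) -> count=0 queue=[T8] holders={T7}
Step 7: wait(T1) -> count=0 queue=[T8,T1] holders={T7}
Step 8: signal(T7) -> count=0 queue=[T1] holders={T8}
Step 9: signal(T8) -> count=0 queue=[] holders={T1}
Step 10: wait(T6) -> count=0 queue=[T6] holders={T1}
Step 11: wait(T7) -> count=0 queue=[T6,T7] holders={T1}
Step 12: wait(T8) -> count=0 queue=[T6,T7,T8] holders={T1}
Step 13: wait(T4) -> count=0 queue=[T6,T7,T8,T4] holders={T1}
Step 14: wait(T2) -> count=0 queue=[T6,T7,T8,T4,T2] holders={T1}
Step 15: signal(T1) -> count=0 queue=[T7,T8,T4,T2] holders={T6}
Step 16: signal(T6) -> count=0 queue=[T8,T4,T2] holders={T7}
Step 17: signal(T7) -> count=0 queue=[T4,T2] holders={T8}
Step 18: wait(T6) -> count=0 queue=[T4,T2,T6] holders={T8}
Step 19: signal(T8) -> count=0 queue=[T2,T6] holders={T4}
Step 20: signal(T4) -> count=0 queue=[T6] holders={T2}
Final holders: T2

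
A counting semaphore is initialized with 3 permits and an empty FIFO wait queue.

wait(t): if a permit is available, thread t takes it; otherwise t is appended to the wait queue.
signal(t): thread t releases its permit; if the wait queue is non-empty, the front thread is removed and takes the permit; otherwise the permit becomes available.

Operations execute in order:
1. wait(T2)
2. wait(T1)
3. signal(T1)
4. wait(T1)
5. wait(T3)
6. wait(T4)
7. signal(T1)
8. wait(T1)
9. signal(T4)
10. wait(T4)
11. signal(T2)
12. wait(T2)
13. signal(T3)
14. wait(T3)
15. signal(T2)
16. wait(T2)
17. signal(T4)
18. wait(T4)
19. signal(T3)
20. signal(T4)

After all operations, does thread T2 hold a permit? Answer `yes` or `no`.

Step 1: wait(T2) -> count=2 queue=[] holders={T2}
Step 2: wait(T1) -> count=1 queue=[] holders={T1,T2}
Step 3: signal(T1) -> count=2 queue=[] holders={T2}
Step 4: wait(T1) -> count=1 queue=[] holders={T1,T2}
Step 5: wait(T3) -> count=0 queue=[] holders={T1,T2,T3}
Step 6: wait(T4) -> count=0 queue=[T4] holders={T1,T2,T3}
Step 7: signal(T1) -> count=0 queue=[] holders={T2,T3,T4}
Step 8: wait(T1) -> count=0 queue=[T1] holders={T2,T3,T4}
Step 9: signal(T4) -> count=0 queue=[] holders={T1,T2,T3}
Step 10: wait(T4) -> count=0 queue=[T4] holders={T1,T2,T3}
Step 11: signal(T2) -> count=0 queue=[] holders={T1,T3,T4}
Step 12: wait(T2) -> count=0 queue=[T2] holders={T1,T3,T4}
Step 13: signal(T3) -> count=0 queue=[] holders={T1,T2,T4}
Step 14: wait(T3) -> count=0 queue=[T3] holders={T1,T2,T4}
Step 15: signal(T2) -> count=0 queue=[] holders={T1,T3,T4}
Step 16: wait(T2) -> count=0 queue=[T2] holders={T1,T3,T4}
Step 17: signal(T4) -> count=0 queue=[] holders={T1,T2,T3}
Step 18: wait(T4) -> count=0 queue=[T4] holders={T1,T2,T3}
Step 19: signal(T3) -> count=0 queue=[] holders={T1,T2,T4}
Step 20: signal(T4) -> count=1 queue=[] holders={T1,T2}
Final holders: {T1,T2} -> T2 in holders

Answer: yes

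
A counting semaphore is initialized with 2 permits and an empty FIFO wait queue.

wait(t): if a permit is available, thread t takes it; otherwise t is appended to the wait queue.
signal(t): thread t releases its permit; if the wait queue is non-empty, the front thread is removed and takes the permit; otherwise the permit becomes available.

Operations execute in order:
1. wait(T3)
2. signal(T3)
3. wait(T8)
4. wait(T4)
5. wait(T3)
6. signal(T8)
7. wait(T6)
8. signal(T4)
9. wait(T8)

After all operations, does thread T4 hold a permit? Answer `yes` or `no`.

Step 1: wait(T3) -> count=1 queue=[] holders={T3}
Step 2: signal(T3) -> count=2 queue=[] holders={none}
Step 3: wait(T8) -> count=1 queue=[] holders={T8}
Step 4: wait(T4) -> count=0 queue=[] holders={T4,T8}
Step 5: wait(T3) -> count=0 queue=[T3] holders={T4,T8}
Step 6: signal(T8) -> count=0 queue=[] holders={T3,T4}
Step 7: wait(T6) -> count=0 queue=[T6] holders={T3,T4}
Step 8: signal(T4) -> count=0 queue=[] holders={T3,T6}
Step 9: wait(T8) -> count=0 queue=[T8] holders={T3,T6}
Final holders: {T3,T6} -> T4 not in holders

Answer: no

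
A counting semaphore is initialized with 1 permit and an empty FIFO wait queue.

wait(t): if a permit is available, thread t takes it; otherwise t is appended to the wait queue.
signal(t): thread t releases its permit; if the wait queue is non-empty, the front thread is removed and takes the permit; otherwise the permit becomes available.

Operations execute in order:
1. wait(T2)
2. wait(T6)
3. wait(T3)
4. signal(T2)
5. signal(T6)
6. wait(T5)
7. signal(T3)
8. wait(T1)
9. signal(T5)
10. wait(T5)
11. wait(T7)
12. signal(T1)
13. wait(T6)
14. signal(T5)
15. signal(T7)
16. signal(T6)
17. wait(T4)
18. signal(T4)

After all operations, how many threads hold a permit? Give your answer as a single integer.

Answer: 0

Derivation:
Step 1: wait(T2) -> count=0 queue=[] holders={T2}
Step 2: wait(T6) -> count=0 queue=[T6] holders={T2}
Step 3: wait(T3) -> count=0 queue=[T6,T3] holders={T2}
Step 4: signal(T2) -> count=0 queue=[T3] holders={T6}
Step 5: signal(T6) -> count=0 queue=[] holders={T3}
Step 6: wait(T5) -> count=0 queue=[T5] holders={T3}
Step 7: signal(T3) -> count=0 queue=[] holders={T5}
Step 8: wait(T1) -> count=0 queue=[T1] holders={T5}
Step 9: signal(T5) -> count=0 queue=[] holders={T1}
Step 10: wait(T5) -> count=0 queue=[T5] holders={T1}
Step 11: wait(T7) -> count=0 queue=[T5,T7] holders={T1}
Step 12: signal(T1) -> count=0 queue=[T7] holders={T5}
Step 13: wait(T6) -> count=0 queue=[T7,T6] holders={T5}
Step 14: signal(T5) -> count=0 queue=[T6] holders={T7}
Step 15: signal(T7) -> count=0 queue=[] holders={T6}
Step 16: signal(T6) -> count=1 queue=[] holders={none}
Step 17: wait(T4) -> count=0 queue=[] holders={T4}
Step 18: signal(T4) -> count=1 queue=[] holders={none}
Final holders: {none} -> 0 thread(s)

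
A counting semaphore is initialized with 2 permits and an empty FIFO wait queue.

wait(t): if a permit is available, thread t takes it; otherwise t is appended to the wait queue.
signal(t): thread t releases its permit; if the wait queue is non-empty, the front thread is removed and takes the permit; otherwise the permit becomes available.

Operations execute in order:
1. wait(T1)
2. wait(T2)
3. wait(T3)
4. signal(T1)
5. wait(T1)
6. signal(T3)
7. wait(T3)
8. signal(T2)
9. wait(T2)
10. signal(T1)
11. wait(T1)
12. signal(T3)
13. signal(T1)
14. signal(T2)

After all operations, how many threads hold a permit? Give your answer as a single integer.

Step 1: wait(T1) -> count=1 queue=[] holders={T1}
Step 2: wait(T2) -> count=0 queue=[] holders={T1,T2}
Step 3: wait(T3) -> count=0 queue=[T3] holders={T1,T2}
Step 4: signal(T1) -> count=0 queue=[] holders={T2,T3}
Step 5: wait(T1) -> count=0 queue=[T1] holders={T2,T3}
Step 6: signal(T3) -> count=0 queue=[] holders={T1,T2}
Step 7: wait(T3) -> count=0 queue=[T3] holders={T1,T2}
Step 8: signal(T2) -> count=0 queue=[] holders={T1,T3}
Step 9: wait(T2) -> count=0 queue=[T2] holders={T1,T3}
Step 10: signal(T1) -> count=0 queue=[] holders={T2,T3}
Step 11: wait(T1) -> count=0 queue=[T1] holders={T2,T3}
Step 12: signal(T3) -> count=0 queue=[] holders={T1,T2}
Step 13: signal(T1) -> count=1 queue=[] holders={T2}
Step 14: signal(T2) -> count=2 queue=[] holders={none}
Final holders: {none} -> 0 thread(s)

Answer: 0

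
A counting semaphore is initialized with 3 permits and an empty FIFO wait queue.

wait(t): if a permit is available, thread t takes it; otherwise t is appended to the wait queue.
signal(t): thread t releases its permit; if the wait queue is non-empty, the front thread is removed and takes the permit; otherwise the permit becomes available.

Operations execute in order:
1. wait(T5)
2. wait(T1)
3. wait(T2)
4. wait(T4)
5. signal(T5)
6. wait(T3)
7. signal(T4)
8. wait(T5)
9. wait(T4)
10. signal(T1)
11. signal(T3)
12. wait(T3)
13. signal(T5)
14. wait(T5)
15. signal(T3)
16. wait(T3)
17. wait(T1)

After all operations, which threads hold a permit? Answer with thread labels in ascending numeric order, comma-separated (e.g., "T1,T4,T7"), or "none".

Step 1: wait(T5) -> count=2 queue=[] holders={T5}
Step 2: wait(T1) -> count=1 queue=[] holders={T1,T5}
Step 3: wait(T2) -> count=0 queue=[] holders={T1,T2,T5}
Step 4: wait(T4) -> count=0 queue=[T4] holders={T1,T2,T5}
Step 5: signal(T5) -> count=0 queue=[] holders={T1,T2,T4}
Step 6: wait(T3) -> count=0 queue=[T3] holders={T1,T2,T4}
Step 7: signal(T4) -> count=0 queue=[] holders={T1,T2,T3}
Step 8: wait(T5) -> count=0 queue=[T5] holders={T1,T2,T3}
Step 9: wait(T4) -> count=0 queue=[T5,T4] holders={T1,T2,T3}
Step 10: signal(T1) -> count=0 queue=[T4] holders={T2,T3,T5}
Step 11: signal(T3) -> count=0 queue=[] holders={T2,T4,T5}
Step 12: wait(T3) -> count=0 queue=[T3] holders={T2,T4,T5}
Step 13: signal(T5) -> count=0 queue=[] holders={T2,T3,T4}
Step 14: wait(T5) -> count=0 queue=[T5] holders={T2,T3,T4}
Step 15: signal(T3) -> count=0 queue=[] holders={T2,T4,T5}
Step 16: wait(T3) -> count=0 queue=[T3] holders={T2,T4,T5}
Step 17: wait(T1) -> count=0 queue=[T3,T1] holders={T2,T4,T5}
Final holders: T2,T4,T5

Answer: T2,T4,T5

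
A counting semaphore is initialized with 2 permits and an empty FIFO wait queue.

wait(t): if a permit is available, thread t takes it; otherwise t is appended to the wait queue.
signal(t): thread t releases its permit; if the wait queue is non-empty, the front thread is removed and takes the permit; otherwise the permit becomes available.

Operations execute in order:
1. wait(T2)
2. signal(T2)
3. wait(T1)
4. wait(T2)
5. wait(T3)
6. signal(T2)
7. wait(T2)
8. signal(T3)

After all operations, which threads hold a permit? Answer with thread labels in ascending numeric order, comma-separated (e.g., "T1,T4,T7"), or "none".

Step 1: wait(T2) -> count=1 queue=[] holders={T2}
Step 2: signal(T2) -> count=2 queue=[] holders={none}
Step 3: wait(T1) -> count=1 queue=[] holders={T1}
Step 4: wait(T2) -> count=0 queue=[] holders={T1,T2}
Step 5: wait(T3) -> count=0 queue=[T3] holders={T1,T2}
Step 6: signal(T2) -> count=0 queue=[] holders={T1,T3}
Step 7: wait(T2) -> count=0 queue=[T2] holders={T1,T3}
Step 8: signal(T3) -> count=0 queue=[] holders={T1,T2}
Final holders: T1,T2

Answer: T1,T2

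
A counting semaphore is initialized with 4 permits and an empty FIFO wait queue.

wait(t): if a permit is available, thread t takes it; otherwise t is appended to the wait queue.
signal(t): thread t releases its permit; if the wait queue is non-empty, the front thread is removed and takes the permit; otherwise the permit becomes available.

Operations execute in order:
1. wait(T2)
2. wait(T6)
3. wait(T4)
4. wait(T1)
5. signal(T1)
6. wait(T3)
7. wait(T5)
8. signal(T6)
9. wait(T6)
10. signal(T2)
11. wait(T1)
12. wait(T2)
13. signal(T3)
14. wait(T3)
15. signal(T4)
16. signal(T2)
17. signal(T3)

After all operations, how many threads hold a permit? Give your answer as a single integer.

Step 1: wait(T2) -> count=3 queue=[] holders={T2}
Step 2: wait(T6) -> count=2 queue=[] holders={T2,T6}
Step 3: wait(T4) -> count=1 queue=[] holders={T2,T4,T6}
Step 4: wait(T1) -> count=0 queue=[] holders={T1,T2,T4,T6}
Step 5: signal(T1) -> count=1 queue=[] holders={T2,T4,T6}
Step 6: wait(T3) -> count=0 queue=[] holders={T2,T3,T4,T6}
Step 7: wait(T5) -> count=0 queue=[T5] holders={T2,T3,T4,T6}
Step 8: signal(T6) -> count=0 queue=[] holders={T2,T3,T4,T5}
Step 9: wait(T6) -> count=0 queue=[T6] holders={T2,T3,T4,T5}
Step 10: signal(T2) -> count=0 queue=[] holders={T3,T4,T5,T6}
Step 11: wait(T1) -> count=0 queue=[T1] holders={T3,T4,T5,T6}
Step 12: wait(T2) -> count=0 queue=[T1,T2] holders={T3,T4,T5,T6}
Step 13: signal(T3) -> count=0 queue=[T2] holders={T1,T4,T5,T6}
Step 14: wait(T3) -> count=0 queue=[T2,T3] holders={T1,T4,T5,T6}
Step 15: signal(T4) -> count=0 queue=[T3] holders={T1,T2,T5,T6}
Step 16: signal(T2) -> count=0 queue=[] holders={T1,T3,T5,T6}
Step 17: signal(T3) -> count=1 queue=[] holders={T1,T5,T6}
Final holders: {T1,T5,T6} -> 3 thread(s)

Answer: 3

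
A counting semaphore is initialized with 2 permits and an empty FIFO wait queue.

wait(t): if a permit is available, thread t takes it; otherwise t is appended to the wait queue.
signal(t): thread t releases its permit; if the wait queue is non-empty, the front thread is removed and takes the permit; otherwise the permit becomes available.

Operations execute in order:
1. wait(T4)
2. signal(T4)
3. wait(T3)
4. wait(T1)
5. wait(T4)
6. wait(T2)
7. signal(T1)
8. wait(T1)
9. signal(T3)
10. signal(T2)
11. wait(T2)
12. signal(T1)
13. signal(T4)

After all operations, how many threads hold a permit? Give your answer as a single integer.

Answer: 1

Derivation:
Step 1: wait(T4) -> count=1 queue=[] holders={T4}
Step 2: signal(T4) -> count=2 queue=[] holders={none}
Step 3: wait(T3) -> count=1 queue=[] holders={T3}
Step 4: wait(T1) -> count=0 queue=[] holders={T1,T3}
Step 5: wait(T4) -> count=0 queue=[T4] holders={T1,T3}
Step 6: wait(T2) -> count=0 queue=[T4,T2] holders={T1,T3}
Step 7: signal(T1) -> count=0 queue=[T2] holders={T3,T4}
Step 8: wait(T1) -> count=0 queue=[T2,T1] holders={T3,T4}
Step 9: signal(T3) -> count=0 queue=[T1] holders={T2,T4}
Step 10: signal(T2) -> count=0 queue=[] holders={T1,T4}
Step 11: wait(T2) -> count=0 queue=[T2] holders={T1,T4}
Step 12: signal(T1) -> count=0 queue=[] holders={T2,T4}
Step 13: signal(T4) -> count=1 queue=[] holders={T2}
Final holders: {T2} -> 1 thread(s)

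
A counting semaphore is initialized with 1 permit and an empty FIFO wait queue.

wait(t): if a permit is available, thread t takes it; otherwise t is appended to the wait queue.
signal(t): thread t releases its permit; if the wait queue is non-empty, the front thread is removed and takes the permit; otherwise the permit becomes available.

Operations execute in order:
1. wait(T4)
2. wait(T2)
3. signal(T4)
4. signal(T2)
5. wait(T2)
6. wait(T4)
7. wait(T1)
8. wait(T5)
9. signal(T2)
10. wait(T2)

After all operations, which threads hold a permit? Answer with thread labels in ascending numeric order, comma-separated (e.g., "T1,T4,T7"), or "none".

Step 1: wait(T4) -> count=0 queue=[] holders={T4}
Step 2: wait(T2) -> count=0 queue=[T2] holders={T4}
Step 3: signal(T4) -> count=0 queue=[] holders={T2}
Step 4: signal(T2) -> count=1 queue=[] holders={none}
Step 5: wait(T2) -> count=0 queue=[] holders={T2}
Step 6: wait(T4) -> count=0 queue=[T4] holders={T2}
Step 7: wait(T1) -> count=0 queue=[T4,T1] holders={T2}
Step 8: wait(T5) -> count=0 queue=[T4,T1,T5] holders={T2}
Step 9: signal(T2) -> count=0 queue=[T1,T5] holders={T4}
Step 10: wait(T2) -> count=0 queue=[T1,T5,T2] holders={T4}
Final holders: T4

Answer: T4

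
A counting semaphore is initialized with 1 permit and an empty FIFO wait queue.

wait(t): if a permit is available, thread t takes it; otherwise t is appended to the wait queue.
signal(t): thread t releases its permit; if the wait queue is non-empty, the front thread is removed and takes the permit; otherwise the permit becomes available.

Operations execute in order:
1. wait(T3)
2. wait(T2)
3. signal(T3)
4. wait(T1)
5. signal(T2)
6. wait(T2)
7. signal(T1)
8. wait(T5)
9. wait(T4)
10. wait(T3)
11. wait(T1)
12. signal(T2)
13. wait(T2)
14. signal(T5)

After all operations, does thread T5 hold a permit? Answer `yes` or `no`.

Answer: no

Derivation:
Step 1: wait(T3) -> count=0 queue=[] holders={T3}
Step 2: wait(T2) -> count=0 queue=[T2] holders={T3}
Step 3: signal(T3) -> count=0 queue=[] holders={T2}
Step 4: wait(T1) -> count=0 queue=[T1] holders={T2}
Step 5: signal(T2) -> count=0 queue=[] holders={T1}
Step 6: wait(T2) -> count=0 queue=[T2] holders={T1}
Step 7: signal(T1) -> count=0 queue=[] holders={T2}
Step 8: wait(T5) -> count=0 queue=[T5] holders={T2}
Step 9: wait(T4) -> count=0 queue=[T5,T4] holders={T2}
Step 10: wait(T3) -> count=0 queue=[T5,T4,T3] holders={T2}
Step 11: wait(T1) -> count=0 queue=[T5,T4,T3,T1] holders={T2}
Step 12: signal(T2) -> count=0 queue=[T4,T3,T1] holders={T5}
Step 13: wait(T2) -> count=0 queue=[T4,T3,T1,T2] holders={T5}
Step 14: signal(T5) -> count=0 queue=[T3,T1,T2] holders={T4}
Final holders: {T4} -> T5 not in holders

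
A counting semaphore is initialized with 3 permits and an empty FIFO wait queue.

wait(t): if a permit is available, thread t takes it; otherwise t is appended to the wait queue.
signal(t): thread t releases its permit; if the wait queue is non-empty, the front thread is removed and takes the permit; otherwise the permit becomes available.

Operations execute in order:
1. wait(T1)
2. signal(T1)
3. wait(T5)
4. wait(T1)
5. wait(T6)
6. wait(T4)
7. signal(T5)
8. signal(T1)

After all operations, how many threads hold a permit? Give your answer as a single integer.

Answer: 2

Derivation:
Step 1: wait(T1) -> count=2 queue=[] holders={T1}
Step 2: signal(T1) -> count=3 queue=[] holders={none}
Step 3: wait(T5) -> count=2 queue=[] holders={T5}
Step 4: wait(T1) -> count=1 queue=[] holders={T1,T5}
Step 5: wait(T6) -> count=0 queue=[] holders={T1,T5,T6}
Step 6: wait(T4) -> count=0 queue=[T4] holders={T1,T5,T6}
Step 7: signal(T5) -> count=0 queue=[] holders={T1,T4,T6}
Step 8: signal(T1) -> count=1 queue=[] holders={T4,T6}
Final holders: {T4,T6} -> 2 thread(s)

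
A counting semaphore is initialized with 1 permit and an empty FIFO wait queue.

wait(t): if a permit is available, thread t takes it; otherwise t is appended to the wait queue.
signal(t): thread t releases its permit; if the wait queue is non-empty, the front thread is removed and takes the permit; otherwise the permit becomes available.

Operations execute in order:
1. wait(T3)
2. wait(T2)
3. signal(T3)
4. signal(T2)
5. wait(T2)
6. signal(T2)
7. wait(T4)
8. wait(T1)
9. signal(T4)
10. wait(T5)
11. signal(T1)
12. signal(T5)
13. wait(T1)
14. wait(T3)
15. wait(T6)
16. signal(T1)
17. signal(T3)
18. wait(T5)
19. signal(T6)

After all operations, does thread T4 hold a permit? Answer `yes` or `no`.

Step 1: wait(T3) -> count=0 queue=[] holders={T3}
Step 2: wait(T2) -> count=0 queue=[T2] holders={T3}
Step 3: signal(T3) -> count=0 queue=[] holders={T2}
Step 4: signal(T2) -> count=1 queue=[] holders={none}
Step 5: wait(T2) -> count=0 queue=[] holders={T2}
Step 6: signal(T2) -> count=1 queue=[] holders={none}
Step 7: wait(T4) -> count=0 queue=[] holders={T4}
Step 8: wait(T1) -> count=0 queue=[T1] holders={T4}
Step 9: signal(T4) -> count=0 queue=[] holders={T1}
Step 10: wait(T5) -> count=0 queue=[T5] holders={T1}
Step 11: signal(T1) -> count=0 queue=[] holders={T5}
Step 12: signal(T5) -> count=1 queue=[] holders={none}
Step 13: wait(T1) -> count=0 queue=[] holders={T1}
Step 14: wait(T3) -> count=0 queue=[T3] holders={T1}
Step 15: wait(T6) -> count=0 queue=[T3,T6] holders={T1}
Step 16: signal(T1) -> count=0 queue=[T6] holders={T3}
Step 17: signal(T3) -> count=0 queue=[] holders={T6}
Step 18: wait(T5) -> count=0 queue=[T5] holders={T6}
Step 19: signal(T6) -> count=0 queue=[] holders={T5}
Final holders: {T5} -> T4 not in holders

Answer: no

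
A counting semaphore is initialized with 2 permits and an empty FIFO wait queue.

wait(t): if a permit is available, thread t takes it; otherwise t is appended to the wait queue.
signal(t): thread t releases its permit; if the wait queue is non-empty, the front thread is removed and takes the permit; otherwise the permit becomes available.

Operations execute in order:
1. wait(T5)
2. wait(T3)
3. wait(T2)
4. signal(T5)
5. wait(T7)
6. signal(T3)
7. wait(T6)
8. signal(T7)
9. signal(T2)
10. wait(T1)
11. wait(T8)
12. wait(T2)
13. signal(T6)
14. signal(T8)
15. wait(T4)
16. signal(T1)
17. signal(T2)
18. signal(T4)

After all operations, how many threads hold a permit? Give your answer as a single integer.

Answer: 0

Derivation:
Step 1: wait(T5) -> count=1 queue=[] holders={T5}
Step 2: wait(T3) -> count=0 queue=[] holders={T3,T5}
Step 3: wait(T2) -> count=0 queue=[T2] holders={T3,T5}
Step 4: signal(T5) -> count=0 queue=[] holders={T2,T3}
Step 5: wait(T7) -> count=0 queue=[T7] holders={T2,T3}
Step 6: signal(T3) -> count=0 queue=[] holders={T2,T7}
Step 7: wait(T6) -> count=0 queue=[T6] holders={T2,T7}
Step 8: signal(T7) -> count=0 queue=[] holders={T2,T6}
Step 9: signal(T2) -> count=1 queue=[] holders={T6}
Step 10: wait(T1) -> count=0 queue=[] holders={T1,T6}
Step 11: wait(T8) -> count=0 queue=[T8] holders={T1,T6}
Step 12: wait(T2) -> count=0 queue=[T8,T2] holders={T1,T6}
Step 13: signal(T6) -> count=0 queue=[T2] holders={T1,T8}
Step 14: signal(T8) -> count=0 queue=[] holders={T1,T2}
Step 15: wait(T4) -> count=0 queue=[T4] holders={T1,T2}
Step 16: signal(T1) -> count=0 queue=[] holders={T2,T4}
Step 17: signal(T2) -> count=1 queue=[] holders={T4}
Step 18: signal(T4) -> count=2 queue=[] holders={none}
Final holders: {none} -> 0 thread(s)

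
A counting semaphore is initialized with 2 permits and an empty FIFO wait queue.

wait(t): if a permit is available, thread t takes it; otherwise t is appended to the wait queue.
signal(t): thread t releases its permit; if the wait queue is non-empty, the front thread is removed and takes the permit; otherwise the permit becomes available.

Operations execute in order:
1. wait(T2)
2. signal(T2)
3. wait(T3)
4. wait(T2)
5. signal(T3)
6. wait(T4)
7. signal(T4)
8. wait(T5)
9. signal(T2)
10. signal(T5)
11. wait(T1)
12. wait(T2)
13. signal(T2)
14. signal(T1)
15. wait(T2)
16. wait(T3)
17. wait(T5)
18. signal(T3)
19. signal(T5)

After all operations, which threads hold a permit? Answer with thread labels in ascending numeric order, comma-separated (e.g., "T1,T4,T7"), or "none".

Step 1: wait(T2) -> count=1 queue=[] holders={T2}
Step 2: signal(T2) -> count=2 queue=[] holders={none}
Step 3: wait(T3) -> count=1 queue=[] holders={T3}
Step 4: wait(T2) -> count=0 queue=[] holders={T2,T3}
Step 5: signal(T3) -> count=1 queue=[] holders={T2}
Step 6: wait(T4) -> count=0 queue=[] holders={T2,T4}
Step 7: signal(T4) -> count=1 queue=[] holders={T2}
Step 8: wait(T5) -> count=0 queue=[] holders={T2,T5}
Step 9: signal(T2) -> count=1 queue=[] holders={T5}
Step 10: signal(T5) -> count=2 queue=[] holders={none}
Step 11: wait(T1) -> count=1 queue=[] holders={T1}
Step 12: wait(T2) -> count=0 queue=[] holders={T1,T2}
Step 13: signal(T2) -> count=1 queue=[] holders={T1}
Step 14: signal(T1) -> count=2 queue=[] holders={none}
Step 15: wait(T2) -> count=1 queue=[] holders={T2}
Step 16: wait(T3) -> count=0 queue=[] holders={T2,T3}
Step 17: wait(T5) -> count=0 queue=[T5] holders={T2,T3}
Step 18: signal(T3) -> count=0 queue=[] holders={T2,T5}
Step 19: signal(T5) -> count=1 queue=[] holders={T2}
Final holders: T2

Answer: T2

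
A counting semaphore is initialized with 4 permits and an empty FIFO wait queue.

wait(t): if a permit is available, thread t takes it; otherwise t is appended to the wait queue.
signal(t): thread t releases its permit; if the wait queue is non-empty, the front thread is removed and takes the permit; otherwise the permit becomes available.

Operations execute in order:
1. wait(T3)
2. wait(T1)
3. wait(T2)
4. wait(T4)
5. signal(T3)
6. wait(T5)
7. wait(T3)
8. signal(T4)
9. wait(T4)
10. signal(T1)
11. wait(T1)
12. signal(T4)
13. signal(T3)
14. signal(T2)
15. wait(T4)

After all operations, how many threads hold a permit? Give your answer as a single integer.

Answer: 3

Derivation:
Step 1: wait(T3) -> count=3 queue=[] holders={T3}
Step 2: wait(T1) -> count=2 queue=[] holders={T1,T3}
Step 3: wait(T2) -> count=1 queue=[] holders={T1,T2,T3}
Step 4: wait(T4) -> count=0 queue=[] holders={T1,T2,T3,T4}
Step 5: signal(T3) -> count=1 queue=[] holders={T1,T2,T4}
Step 6: wait(T5) -> count=0 queue=[] holders={T1,T2,T4,T5}
Step 7: wait(T3) -> count=0 queue=[T3] holders={T1,T2,T4,T5}
Step 8: signal(T4) -> count=0 queue=[] holders={T1,T2,T3,T5}
Step 9: wait(T4) -> count=0 queue=[T4] holders={T1,T2,T3,T5}
Step 10: signal(T1) -> count=0 queue=[] holders={T2,T3,T4,T5}
Step 11: wait(T1) -> count=0 queue=[T1] holders={T2,T3,T4,T5}
Step 12: signal(T4) -> count=0 queue=[] holders={T1,T2,T3,T5}
Step 13: signal(T3) -> count=1 queue=[] holders={T1,T2,T5}
Step 14: signal(T2) -> count=2 queue=[] holders={T1,T5}
Step 15: wait(T4) -> count=1 queue=[] holders={T1,T4,T5}
Final holders: {T1,T4,T5} -> 3 thread(s)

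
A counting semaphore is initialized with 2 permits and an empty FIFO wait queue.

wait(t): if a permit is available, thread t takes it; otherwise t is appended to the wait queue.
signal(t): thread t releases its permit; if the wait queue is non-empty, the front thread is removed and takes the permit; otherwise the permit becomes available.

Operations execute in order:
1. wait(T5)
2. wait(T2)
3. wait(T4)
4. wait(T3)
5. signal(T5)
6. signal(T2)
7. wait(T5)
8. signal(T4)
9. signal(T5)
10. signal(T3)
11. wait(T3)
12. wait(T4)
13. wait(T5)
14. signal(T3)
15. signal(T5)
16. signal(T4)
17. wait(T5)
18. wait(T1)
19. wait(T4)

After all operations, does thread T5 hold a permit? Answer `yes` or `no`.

Answer: yes

Derivation:
Step 1: wait(T5) -> count=1 queue=[] holders={T5}
Step 2: wait(T2) -> count=0 queue=[] holders={T2,T5}
Step 3: wait(T4) -> count=0 queue=[T4] holders={T2,T5}
Step 4: wait(T3) -> count=0 queue=[T4,T3] holders={T2,T5}
Step 5: signal(T5) -> count=0 queue=[T3] holders={T2,T4}
Step 6: signal(T2) -> count=0 queue=[] holders={T3,T4}
Step 7: wait(T5) -> count=0 queue=[T5] holders={T3,T4}
Step 8: signal(T4) -> count=0 queue=[] holders={T3,T5}
Step 9: signal(T5) -> count=1 queue=[] holders={T3}
Step 10: signal(T3) -> count=2 queue=[] holders={none}
Step 11: wait(T3) -> count=1 queue=[] holders={T3}
Step 12: wait(T4) -> count=0 queue=[] holders={T3,T4}
Step 13: wait(T5) -> count=0 queue=[T5] holders={T3,T4}
Step 14: signal(T3) -> count=0 queue=[] holders={T4,T5}
Step 15: signal(T5) -> count=1 queue=[] holders={T4}
Step 16: signal(T4) -> count=2 queue=[] holders={none}
Step 17: wait(T5) -> count=1 queue=[] holders={T5}
Step 18: wait(T1) -> count=0 queue=[] holders={T1,T5}
Step 19: wait(T4) -> count=0 queue=[T4] holders={T1,T5}
Final holders: {T1,T5} -> T5 in holders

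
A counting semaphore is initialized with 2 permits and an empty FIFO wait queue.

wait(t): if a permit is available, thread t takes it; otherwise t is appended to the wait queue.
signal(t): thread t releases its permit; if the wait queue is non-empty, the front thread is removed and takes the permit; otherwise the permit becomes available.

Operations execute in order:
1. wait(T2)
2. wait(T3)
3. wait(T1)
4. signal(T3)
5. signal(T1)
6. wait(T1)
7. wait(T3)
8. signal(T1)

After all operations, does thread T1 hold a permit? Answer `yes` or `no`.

Answer: no

Derivation:
Step 1: wait(T2) -> count=1 queue=[] holders={T2}
Step 2: wait(T3) -> count=0 queue=[] holders={T2,T3}
Step 3: wait(T1) -> count=0 queue=[T1] holders={T2,T3}
Step 4: signal(T3) -> count=0 queue=[] holders={T1,T2}
Step 5: signal(T1) -> count=1 queue=[] holders={T2}
Step 6: wait(T1) -> count=0 queue=[] holders={T1,T2}
Step 7: wait(T3) -> count=0 queue=[T3] holders={T1,T2}
Step 8: signal(T1) -> count=0 queue=[] holders={T2,T3}
Final holders: {T2,T3} -> T1 not in holders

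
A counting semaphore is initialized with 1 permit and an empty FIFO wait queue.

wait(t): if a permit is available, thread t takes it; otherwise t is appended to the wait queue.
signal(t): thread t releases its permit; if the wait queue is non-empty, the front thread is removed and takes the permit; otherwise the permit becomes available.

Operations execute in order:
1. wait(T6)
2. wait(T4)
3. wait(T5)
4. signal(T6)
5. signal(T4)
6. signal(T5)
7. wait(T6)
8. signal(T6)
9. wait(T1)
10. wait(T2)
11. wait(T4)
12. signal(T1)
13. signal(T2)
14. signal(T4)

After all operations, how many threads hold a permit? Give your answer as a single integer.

Answer: 0

Derivation:
Step 1: wait(T6) -> count=0 queue=[] holders={T6}
Step 2: wait(T4) -> count=0 queue=[T4] holders={T6}
Step 3: wait(T5) -> count=0 queue=[T4,T5] holders={T6}
Step 4: signal(T6) -> count=0 queue=[T5] holders={T4}
Step 5: signal(T4) -> count=0 queue=[] holders={T5}
Step 6: signal(T5) -> count=1 queue=[] holders={none}
Step 7: wait(T6) -> count=0 queue=[] holders={T6}
Step 8: signal(T6) -> count=1 queue=[] holders={none}
Step 9: wait(T1) -> count=0 queue=[] holders={T1}
Step 10: wait(T2) -> count=0 queue=[T2] holders={T1}
Step 11: wait(T4) -> count=0 queue=[T2,T4] holders={T1}
Step 12: signal(T1) -> count=0 queue=[T4] holders={T2}
Step 13: signal(T2) -> count=0 queue=[] holders={T4}
Step 14: signal(T4) -> count=1 queue=[] holders={none}
Final holders: {none} -> 0 thread(s)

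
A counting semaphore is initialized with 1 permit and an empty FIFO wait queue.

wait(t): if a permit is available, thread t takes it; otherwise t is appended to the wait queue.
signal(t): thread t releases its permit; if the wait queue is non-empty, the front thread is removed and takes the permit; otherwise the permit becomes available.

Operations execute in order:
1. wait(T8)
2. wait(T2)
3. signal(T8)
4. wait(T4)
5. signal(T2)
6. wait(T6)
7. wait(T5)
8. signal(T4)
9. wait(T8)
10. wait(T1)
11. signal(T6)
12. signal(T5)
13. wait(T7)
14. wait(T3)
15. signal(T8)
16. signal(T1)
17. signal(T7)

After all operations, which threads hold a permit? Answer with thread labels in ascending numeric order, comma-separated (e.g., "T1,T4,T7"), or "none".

Answer: T3

Derivation:
Step 1: wait(T8) -> count=0 queue=[] holders={T8}
Step 2: wait(T2) -> count=0 queue=[T2] holders={T8}
Step 3: signal(T8) -> count=0 queue=[] holders={T2}
Step 4: wait(T4) -> count=0 queue=[T4] holders={T2}
Step 5: signal(T2) -> count=0 queue=[] holders={T4}
Step 6: wait(T6) -> count=0 queue=[T6] holders={T4}
Step 7: wait(T5) -> count=0 queue=[T6,T5] holders={T4}
Step 8: signal(T4) -> count=0 queue=[T5] holders={T6}
Step 9: wait(T8) -> count=0 queue=[T5,T8] holders={T6}
Step 10: wait(T1) -> count=0 queue=[T5,T8,T1] holders={T6}
Step 11: signal(T6) -> count=0 queue=[T8,T1] holders={T5}
Step 12: signal(T5) -> count=0 queue=[T1] holders={T8}
Step 13: wait(T7) -> count=0 queue=[T1,T7] holders={T8}
Step 14: wait(T3) -> count=0 queue=[T1,T7,T3] holders={T8}
Step 15: signal(T8) -> count=0 queue=[T7,T3] holders={T1}
Step 16: signal(T1) -> count=0 queue=[T3] holders={T7}
Step 17: signal(T7) -> count=0 queue=[] holders={T3}
Final holders: T3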